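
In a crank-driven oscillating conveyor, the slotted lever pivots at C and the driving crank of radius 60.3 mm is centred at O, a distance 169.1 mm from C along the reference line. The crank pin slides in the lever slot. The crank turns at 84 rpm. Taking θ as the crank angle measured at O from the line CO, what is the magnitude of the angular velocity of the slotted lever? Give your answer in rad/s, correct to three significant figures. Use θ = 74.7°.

1.48

ω = 8.796 rad/s (from 84 rpm).
Crank pin A relative to C: A = (d + r cosθ, r sinθ); lever angle φ = atan2(r sinθ, d + r cosθ).
Differentiating tanφ: φ̇ = rω(d cosθ + r)/(d² + r² + 2dr cosθ).
d² + r² + 2dr cosθ = |CA|² = 0.0376122 m²;  d cosθ + r = +0.10492 m.
|ω_lever| = |0.0603·8.796·+0.10492| / 0.0376122 = 1.4796 rad/s.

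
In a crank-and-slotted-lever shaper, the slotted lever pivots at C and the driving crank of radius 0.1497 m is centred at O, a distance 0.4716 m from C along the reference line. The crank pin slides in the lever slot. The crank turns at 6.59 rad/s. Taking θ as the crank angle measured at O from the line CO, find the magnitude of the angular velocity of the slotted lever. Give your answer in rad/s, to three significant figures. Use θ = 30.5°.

1.50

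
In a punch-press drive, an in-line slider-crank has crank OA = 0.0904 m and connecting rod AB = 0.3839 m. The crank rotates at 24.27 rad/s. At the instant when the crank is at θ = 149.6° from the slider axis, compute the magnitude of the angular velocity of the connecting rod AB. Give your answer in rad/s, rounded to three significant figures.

4.96

ω = 24.27 rad/s
The rod makes angle φ with the slider axis where L sinφ = r sinθ; differentiating, L cosφ·φ̇ = r ω cosθ.
L cosφ = √(L² − r² sin²θ) = 0.38116 m.
|ω_rod| = r ω |cosθ| / √(L² − r² sin²θ) = 0.0904·24.27·0.86251/0.38116 = 4.9647 rad/s.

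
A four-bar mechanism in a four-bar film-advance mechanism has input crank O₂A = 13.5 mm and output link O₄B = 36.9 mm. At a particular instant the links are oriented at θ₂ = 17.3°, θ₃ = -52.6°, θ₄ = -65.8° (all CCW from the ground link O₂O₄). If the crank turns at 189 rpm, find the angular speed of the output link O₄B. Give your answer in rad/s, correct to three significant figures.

29.8

ω₂ = 19.79 rad/s (from 189 rpm).
Differentiating the loop-closure r₂e^{iθ₂}+r₃e^{iθ₃}=r₁+r₄e^{iθ₄} gives r₂ω₂e^{iθ₂}+r₃ω₃e^{iθ₃}=r₄ω₄e^{iθ₄}.
Eliminating the other unknown: ω₄ = r₂ω₂ sin(θ₂−θ₃) / [r₄ sin(θ₄−θ₃)].
Numerator sine = +0.93909; denominator sine = -0.22835.
Result = 0.0135·19.79·(+0.93909) / (0.0369·(-0.22835)) = -29.779 rad/s; magnitude 29.779 rad/s.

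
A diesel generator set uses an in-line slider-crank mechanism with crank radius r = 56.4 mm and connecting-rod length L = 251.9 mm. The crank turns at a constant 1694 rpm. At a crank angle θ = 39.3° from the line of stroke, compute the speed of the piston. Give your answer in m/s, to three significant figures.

ω = 2π·1694/60 = 177.4 rad/s
For an in-line slider-crank, x = r cosθ + √(L² − r² sin²θ), so v = −rω sinθ·[1 + r cosθ/√(L² − r² sin²θ)].
With r = 0.0564 m, L = 0.2519 m, θ = 39.3°: √(L² − r² sin²θ) = 0.24935 m.
v = −0.0564·177.4·0.63338·[1 + 0.0564·0.77384/0.24935] = -7.4462 m/s.
|v| = 7.4462 m/s.

7.45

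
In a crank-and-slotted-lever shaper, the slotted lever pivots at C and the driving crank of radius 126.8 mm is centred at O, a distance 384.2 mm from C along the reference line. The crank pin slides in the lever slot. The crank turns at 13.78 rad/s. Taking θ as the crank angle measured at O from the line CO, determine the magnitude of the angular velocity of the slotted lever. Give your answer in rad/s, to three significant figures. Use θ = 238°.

ω = 13.78 rad/s
Crank pin A relative to C: A = (d + r cosθ, r sinθ); lever angle φ = atan2(r sinθ, d + r cosθ).
Differentiating tanφ: φ̇ = rω(d cosθ + r)/(d² + r² + 2dr cosθ).
d² + r² + 2dr cosθ = |CA|² = 0.112056 m²;  d cosθ + r = -0.076795 m.
|ω_lever| = |0.1268·13.78·-0.076795| / 0.112056 = 1.1975 rad/s.

1.20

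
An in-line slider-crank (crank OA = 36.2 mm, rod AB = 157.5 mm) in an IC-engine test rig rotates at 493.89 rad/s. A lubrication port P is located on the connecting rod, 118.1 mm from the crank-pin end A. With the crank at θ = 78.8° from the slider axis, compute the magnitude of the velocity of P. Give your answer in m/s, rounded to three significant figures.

18.2

ω = 493.9 rad/s.  Crank-pin speed |V_A| = rω = 17.879 m/s, perpendicular to OA.
Rod angle: sinφ = −(r/L) sinθ ⇒ φ = -13.030°; ω_rod = −rω cosθ/√(L²−r²sin²θ) = -22.631 rad/s.
V_P = V_A + ω_rod × AP, with AP = 0.1181 m along the rod.
Components: V_Px = −rω sinθ − a·ω_rod·sinφ = -18.141 m/s;  V_Py = rω cosθ + a·ω_rod·cosφ = +0.86872 m/s.
|V_P| = √(V_Px² + V_Py²) = 18.162 m/s.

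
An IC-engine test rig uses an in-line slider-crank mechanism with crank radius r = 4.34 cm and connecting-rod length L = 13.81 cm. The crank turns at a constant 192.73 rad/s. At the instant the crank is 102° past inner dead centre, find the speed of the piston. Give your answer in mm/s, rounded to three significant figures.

7620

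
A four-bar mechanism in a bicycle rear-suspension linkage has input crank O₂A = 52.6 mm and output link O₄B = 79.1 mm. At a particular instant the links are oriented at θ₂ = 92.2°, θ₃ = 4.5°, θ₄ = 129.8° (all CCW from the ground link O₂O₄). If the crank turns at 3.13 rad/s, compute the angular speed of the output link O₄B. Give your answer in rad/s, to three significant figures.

ω₂ = 3.13 rad/s
Differentiating the loop-closure r₂e^{iθ₂}+r₃e^{iθ₃}=r₁+r₄e^{iθ₄} gives r₂ω₂e^{iθ₂}+r₃ω₃e^{iθ₃}=r₄ω₄e^{iθ₄}.
Eliminating the other unknown: ω₄ = r₂ω₂ sin(θ₂−θ₃) / [r₄ sin(θ₄−θ₃)].
Numerator sine = +0.99919; denominator sine = +0.81614.
Result = 0.0526·3.13·(+0.99919) / (0.0791·(+0.81614)) = +2.5482 rad/s; magnitude 2.5482 rad/s.

2.55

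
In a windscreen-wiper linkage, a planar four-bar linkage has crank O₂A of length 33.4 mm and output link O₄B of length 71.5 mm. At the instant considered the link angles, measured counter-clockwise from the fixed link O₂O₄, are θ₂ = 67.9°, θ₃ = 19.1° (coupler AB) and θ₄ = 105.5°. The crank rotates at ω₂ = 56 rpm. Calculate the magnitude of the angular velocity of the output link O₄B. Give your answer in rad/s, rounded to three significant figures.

2.07

ω₂ = 5.864 rad/s (from 56 rpm).
Differentiating the loop-closure r₂e^{iθ₂}+r₃e^{iθ₃}=r₁+r₄e^{iθ₄} gives r₂ω₂e^{iθ₂}+r₃ω₃e^{iθ₃}=r₄ω₄e^{iθ₄}.
Eliminating the other unknown: ω₄ = r₂ω₂ sin(θ₂−θ₃) / [r₄ sin(θ₄−θ₃)].
Numerator sine = +0.75241; denominator sine = +0.99803.
Result = 0.0334·5.864·(+0.75241) / (0.0715·(+0.99803)) = +2.0652 rad/s; magnitude 2.0652 rad/s.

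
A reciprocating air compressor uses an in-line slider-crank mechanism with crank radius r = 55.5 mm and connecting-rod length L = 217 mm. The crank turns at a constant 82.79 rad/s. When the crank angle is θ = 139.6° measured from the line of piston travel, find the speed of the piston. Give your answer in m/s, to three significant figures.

2.39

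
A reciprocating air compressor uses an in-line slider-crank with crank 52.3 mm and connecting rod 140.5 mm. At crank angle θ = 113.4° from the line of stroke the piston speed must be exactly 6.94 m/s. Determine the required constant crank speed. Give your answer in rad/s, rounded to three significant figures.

For an in-line slider-crank, |v_piston| = rω|sinθ|·[1 + r cosθ/√(L² − r² sin²θ)].
With r = 0.0523 m, L = 0.1405 m, θ = 113.4°: the bracketed kinematic factor |dx/dθ| = 0.040448 m.
ω = v/|dx/dθ| = 6.94/0.040448 = 171.58 rad/s.

172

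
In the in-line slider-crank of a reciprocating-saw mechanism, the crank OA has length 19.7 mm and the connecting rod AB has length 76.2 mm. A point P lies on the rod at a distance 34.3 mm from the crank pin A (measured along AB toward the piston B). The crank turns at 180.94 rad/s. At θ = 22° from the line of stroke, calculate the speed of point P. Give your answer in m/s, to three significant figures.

2.34

ω = 180.9 rad/s.  Crank-pin speed |V_A| = rω = 3.5645 m/s, perpendicular to OA.
Rod angle: sinφ = −(r/L) sinθ ⇒ φ = -5.558°; ω_rod = −rω cosθ/√(L²−r²sin²θ) = -43.577 rad/s.
V_P = V_A + ω_rod × AP, with AP = 0.0343 m along the rod.
Components: V_Px = −rω sinθ − a·ω_rod·sinφ = -1.48 m/s;  V_Py = rω cosθ + a·ω_rod·cosφ = +1.8173 m/s.
|V_P| = √(V_Px² + V_Py²) = 2.3437 m/s.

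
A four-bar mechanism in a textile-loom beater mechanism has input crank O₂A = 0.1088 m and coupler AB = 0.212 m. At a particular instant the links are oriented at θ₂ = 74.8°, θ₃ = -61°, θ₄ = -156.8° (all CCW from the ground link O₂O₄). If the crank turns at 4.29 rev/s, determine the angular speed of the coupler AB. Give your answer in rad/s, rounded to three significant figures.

10.9

ω₂ = 26.95 rad/s (from 4.29 rev/s).
Differentiating the loop-closure r₂e^{iθ₂}+r₃e^{iθ₃}=r₁+r₄e^{iθ₄} gives r₂ω₂e^{iθ₂}+r₃ω₃e^{iθ₃}=r₄ω₄e^{iθ₄}.
Eliminating the other unknown: ω₃ = r₂ω₂ sin(θ₄−θ₂) / [r₃ sin(θ₃−θ₄)].
Numerator sine = +0.78369; denominator sine = +0.99488.
Result = 0.1088·26.95·(+0.78369) / (0.212·(+0.99488)) = +10.897 rad/s; magnitude 10.897 rad/s.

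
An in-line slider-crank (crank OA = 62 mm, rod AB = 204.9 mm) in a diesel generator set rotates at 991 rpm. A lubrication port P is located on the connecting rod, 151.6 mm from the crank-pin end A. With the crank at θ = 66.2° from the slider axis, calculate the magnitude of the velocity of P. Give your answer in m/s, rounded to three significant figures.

6.48

ω = 103.8 rad/s.  Crank-pin speed |V_A| = rω = 6.4342 m/s, perpendicular to OA.
Rod angle: sinφ = −(r/L) sinθ ⇒ φ = -16.073°; ω_rod = −rω cosθ/√(L²−r²sin²θ) = -13.187 rad/s.
V_P = V_A + ω_rod × AP, with AP = 0.1516 m along the rod.
Components: V_Px = −rω sinθ − a·ω_rod·sinφ = -6.4405 m/s;  V_Py = rω cosθ + a·ω_rod·cosφ = +0.67542 m/s.
|V_P| = √(V_Px² + V_Py²) = 6.4758 m/s.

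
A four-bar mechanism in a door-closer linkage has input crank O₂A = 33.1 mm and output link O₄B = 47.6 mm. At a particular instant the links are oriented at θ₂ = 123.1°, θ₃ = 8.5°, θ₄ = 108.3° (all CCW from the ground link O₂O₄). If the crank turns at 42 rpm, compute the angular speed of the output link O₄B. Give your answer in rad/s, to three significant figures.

2.82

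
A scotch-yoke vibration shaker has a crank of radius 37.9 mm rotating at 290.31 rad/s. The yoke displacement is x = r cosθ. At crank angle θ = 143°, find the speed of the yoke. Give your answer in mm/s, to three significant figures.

6620

ω = 290.3 rad/s
x = r cosθ ⇒ ẋ = −rω sinθ.
|v| = rω|sinθ| = 0.0379·290.3·|sin 143°| = 6.6216 m/s = 6621.6 mm/s.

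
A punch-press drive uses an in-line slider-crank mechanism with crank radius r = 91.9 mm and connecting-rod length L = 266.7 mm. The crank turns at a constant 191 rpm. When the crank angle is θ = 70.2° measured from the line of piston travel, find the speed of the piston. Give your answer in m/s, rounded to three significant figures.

1.94

ω = 2π·191/60 = 20 rad/s
For an in-line slider-crank, x = r cosθ + √(L² − r² sin²θ), so v = −rω sinθ·[1 + r cosθ/√(L² − r² sin²θ)].
With r = 0.0919 m, L = 0.2667 m, θ = 70.2°: √(L² − r² sin²θ) = 0.25229 m.
v = −0.0919·20·0.94088·[1 + 0.0919·0.33874/0.25229] = -1.9429 m/s.
|v| = 1.9429 m/s.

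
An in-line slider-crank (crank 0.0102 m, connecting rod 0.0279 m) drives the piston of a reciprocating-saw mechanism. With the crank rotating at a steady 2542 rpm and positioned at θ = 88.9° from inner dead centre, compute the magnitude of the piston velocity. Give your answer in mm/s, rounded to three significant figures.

2740

ω = 2π·2542/60 = 266.2 rad/s
For an in-line slider-crank, x = r cosθ + √(L² − r² sin²θ), so v = −rω sinθ·[1 + r cosθ/√(L² − r² sin²θ)].
With r = 0.0102 m, L = 0.0279 m, θ = 88.9°: √(L² − r² sin²θ) = 0.025969 m.
v = −0.0102·266.2·0.99982·[1 + 0.0102·0.01920/0.025969] = -2.7352 m/s.
|v| = 2.7352 m/s = 2735.2 mm/s.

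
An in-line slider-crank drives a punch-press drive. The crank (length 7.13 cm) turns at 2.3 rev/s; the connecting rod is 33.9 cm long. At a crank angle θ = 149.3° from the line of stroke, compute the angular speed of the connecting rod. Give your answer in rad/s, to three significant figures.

2.63

ω = 14.45 rad/s (converted from 2.3 rev/s).
The rod makes angle φ with the slider axis where L sinφ = r sinθ; differentiating, L cosφ·φ̇ = r ω cosθ.
L cosφ = √(L² − r² sin²θ) = 0.33704 m.
|ω_rod| = r ω |cosθ| / √(L² − r² sin²θ) = 0.0713·14.45·0.85985/0.33704 = 2.6287 rad/s.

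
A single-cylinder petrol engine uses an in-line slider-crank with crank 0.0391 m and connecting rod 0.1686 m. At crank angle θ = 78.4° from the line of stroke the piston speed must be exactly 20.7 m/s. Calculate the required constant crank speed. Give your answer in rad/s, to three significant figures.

For an in-line slider-crank, |v_piston| = rω|sinθ|·[1 + r cosθ/√(L² − r² sin²θ)].
With r = 0.0391 m, L = 0.1686 m, θ = 78.4°: the bracketed kinematic factor |dx/dθ| = 0.040135 m.
ω = v/|dx/dθ| = 20.7/0.040135 = 515.75 rad/s.

516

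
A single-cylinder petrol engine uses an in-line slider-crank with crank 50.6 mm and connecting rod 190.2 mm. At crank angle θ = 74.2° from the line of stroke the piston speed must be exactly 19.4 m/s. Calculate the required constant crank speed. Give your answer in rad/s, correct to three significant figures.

371

For an in-line slider-crank, |v_piston| = rω|sinθ|·[1 + r cosθ/√(L² − r² sin²θ)].
With r = 0.0506 m, L = 0.1902 m, θ = 74.2°: the bracketed kinematic factor |dx/dθ| = 0.052337 m.
ω = v/|dx/dθ| = 19.4/0.052337 = 370.68 rad/s.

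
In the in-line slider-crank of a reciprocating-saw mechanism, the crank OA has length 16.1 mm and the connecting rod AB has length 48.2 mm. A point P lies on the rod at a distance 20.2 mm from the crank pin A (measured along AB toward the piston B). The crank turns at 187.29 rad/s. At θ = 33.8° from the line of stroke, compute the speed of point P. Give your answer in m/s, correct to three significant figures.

2.37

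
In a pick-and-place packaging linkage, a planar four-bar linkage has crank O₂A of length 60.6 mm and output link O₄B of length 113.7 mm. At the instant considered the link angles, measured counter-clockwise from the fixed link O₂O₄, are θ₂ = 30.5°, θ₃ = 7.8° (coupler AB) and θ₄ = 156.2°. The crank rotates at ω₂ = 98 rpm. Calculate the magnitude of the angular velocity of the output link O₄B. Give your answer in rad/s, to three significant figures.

ω₂ = 10.26 rad/s (from 98 rpm).
Differentiating the loop-closure r₂e^{iθ₂}+r₃e^{iθ₃}=r₁+r₄e^{iθ₄} gives r₂ω₂e^{iθ₂}+r₃ω₃e^{iθ₃}=r₄ω₄e^{iθ₄}.
Eliminating the other unknown: ω₄ = r₂ω₂ sin(θ₂−θ₃) / [r₄ sin(θ₄−θ₃)].
Numerator sine = +0.38591; denominator sine = +0.52399.
Result = 0.0606·10.26·(+0.38591) / (0.1137·(+0.52399)) = +4.0284 rad/s; magnitude 4.0284 rad/s.

4.03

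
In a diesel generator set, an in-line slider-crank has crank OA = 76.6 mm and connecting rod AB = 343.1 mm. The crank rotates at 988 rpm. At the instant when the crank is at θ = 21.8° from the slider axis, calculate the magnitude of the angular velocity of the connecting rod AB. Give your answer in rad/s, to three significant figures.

ω = 103.5 rad/s (converted from 988 rpm).
The rod makes angle φ with the slider axis where L sinφ = r sinθ; differentiating, L cosφ·φ̇ = r ω cosθ.
L cosφ = √(L² − r² sin²θ) = 0.34192 m.
|ω_rod| = r ω |cosθ| / √(L² − r² sin²θ) = 0.0766·103.5·0.92849/0.34192 = 21.521 rad/s.

21.5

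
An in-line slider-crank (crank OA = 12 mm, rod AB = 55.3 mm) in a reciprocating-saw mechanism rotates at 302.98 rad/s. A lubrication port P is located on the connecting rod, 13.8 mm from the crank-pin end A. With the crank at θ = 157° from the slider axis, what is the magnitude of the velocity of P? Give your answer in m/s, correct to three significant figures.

2.85

ω = 303 rad/s.  Crank-pin speed |V_A| = rω = 3.6358 m/s, perpendicular to OA.
Rod angle: sinφ = −(r/L) sinθ ⇒ φ = -4.864°; ω_rod = −rω cosθ/√(L²−r²sin²θ) = +60.738 rad/s.
V_P = V_A + ω_rod × AP, with AP = 0.0138 m along the rod.
Components: V_Px = −rω sinθ − a·ω_rod·sinφ = -1.3495 m/s;  V_Py = rω cosθ + a·ω_rod·cosφ = -2.5116 m/s.
|V_P| = √(V_Px² + V_Py²) = 2.8512 m/s.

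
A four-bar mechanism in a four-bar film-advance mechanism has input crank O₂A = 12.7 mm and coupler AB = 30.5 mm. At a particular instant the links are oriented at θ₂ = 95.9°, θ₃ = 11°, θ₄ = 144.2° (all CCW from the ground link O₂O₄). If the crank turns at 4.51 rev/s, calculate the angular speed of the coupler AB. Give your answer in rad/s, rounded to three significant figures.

12.1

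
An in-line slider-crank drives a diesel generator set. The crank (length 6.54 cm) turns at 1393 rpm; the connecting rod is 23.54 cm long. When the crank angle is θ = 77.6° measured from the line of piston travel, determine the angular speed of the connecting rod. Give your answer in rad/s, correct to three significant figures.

9.04

ω = 145.9 rad/s (converted from 1393 rpm).
The rod makes angle φ with the slider axis where L sinφ = r sinθ; differentiating, L cosφ·φ̇ = r ω cosθ.
L cosφ = √(L² − r² sin²θ) = 0.22657 m.
|ω_rod| = r ω |cosθ| / √(L² − r² sin²θ) = 0.0654·145.9·0.21474/0.22657 = 9.0419 rad/s.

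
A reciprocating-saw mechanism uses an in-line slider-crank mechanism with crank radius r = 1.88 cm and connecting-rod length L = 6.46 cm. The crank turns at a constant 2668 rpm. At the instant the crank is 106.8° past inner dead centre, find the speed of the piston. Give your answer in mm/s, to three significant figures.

ω = 2π·2668/60 = 279.4 rad/s
For an in-line slider-crank, x = r cosθ + √(L² − r² sin²θ), so v = −rω sinθ·[1 + r cosθ/√(L² − r² sin²θ)].
With r = 0.0188 m, L = 0.0646 m, θ = 106.8°: √(L² − r² sin²θ) = 0.062042 m.
v = −0.0188·279.4·0.95732·[1 + 0.0188·-0.28903/0.062042] = -4.588 m/s.
|v| = 4.588 m/s = 4588 mm/s.

4590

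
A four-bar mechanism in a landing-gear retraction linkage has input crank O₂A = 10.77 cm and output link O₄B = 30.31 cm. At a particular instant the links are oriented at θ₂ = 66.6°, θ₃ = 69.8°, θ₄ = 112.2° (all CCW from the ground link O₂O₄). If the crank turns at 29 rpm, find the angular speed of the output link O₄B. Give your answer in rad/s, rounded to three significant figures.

0.0893

ω₂ = 3.037 rad/s (from 29 rpm).
Differentiating the loop-closure r₂e^{iθ₂}+r₃e^{iθ₃}=r₁+r₄e^{iθ₄} gives r₂ω₂e^{iθ₂}+r₃ω₃e^{iθ₃}=r₄ω₄e^{iθ₄}.
Eliminating the other unknown: ω₄ = r₂ω₂ sin(θ₂−θ₃) / [r₄ sin(θ₄−θ₃)].
Numerator sine = -0.05582; denominator sine = +0.67430.
Result = 0.1077·3.037·(-0.05582) / (0.3031·(+0.67430)) = -0.089331 rad/s; magnitude 0.089331 rad/s.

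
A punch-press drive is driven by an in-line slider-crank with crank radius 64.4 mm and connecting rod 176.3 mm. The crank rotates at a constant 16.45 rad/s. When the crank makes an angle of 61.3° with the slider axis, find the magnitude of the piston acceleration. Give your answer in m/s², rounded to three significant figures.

4.93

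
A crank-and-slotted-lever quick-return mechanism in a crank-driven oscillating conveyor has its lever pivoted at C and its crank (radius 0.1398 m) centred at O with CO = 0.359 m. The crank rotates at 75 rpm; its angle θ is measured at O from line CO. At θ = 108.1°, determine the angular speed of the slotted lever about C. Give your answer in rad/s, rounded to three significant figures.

0.265

ω = 7.854 rad/s (from 75 rpm).
Crank pin A relative to C: A = (d + r cosθ, r sinθ); lever angle φ = atan2(r sinθ, d + r cosθ).
Differentiating tanφ: φ̇ = rω(d cosθ + r)/(d² + r² + 2dr cosθ).
d² + r² + 2dr cosθ = |CA|² = 0.11724 m²;  d cosθ + r = +0.028267 m.
|ω_lever| = |0.1398·7.854·+0.028267| / 0.11724 = 0.26473 rad/s.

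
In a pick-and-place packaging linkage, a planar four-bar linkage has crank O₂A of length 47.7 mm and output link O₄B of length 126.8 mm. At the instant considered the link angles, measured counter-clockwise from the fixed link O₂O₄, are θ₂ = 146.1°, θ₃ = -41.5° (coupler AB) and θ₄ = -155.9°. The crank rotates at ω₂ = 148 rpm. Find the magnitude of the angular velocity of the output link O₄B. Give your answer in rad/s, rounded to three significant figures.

0.847

ω₂ = 15.5 rad/s (from 148 rpm).
Differentiating the loop-closure r₂e^{iθ₂}+r₃e^{iθ₃}=r₁+r₄e^{iθ₄} gives r₂ω₂e^{iθ₂}+r₃ω₃e^{iθ₃}=r₄ω₄e^{iθ₄}.
Eliminating the other unknown: ω₄ = r₂ω₂ sin(θ₂−θ₃) / [r₄ sin(θ₄−θ₃)].
Numerator sine = -0.13226; denominator sine = -0.91068.
Result = 0.0477·15.5·(-0.13226) / (0.1268·(-0.91068)) = +0.84672 rad/s; magnitude 0.84672 rad/s.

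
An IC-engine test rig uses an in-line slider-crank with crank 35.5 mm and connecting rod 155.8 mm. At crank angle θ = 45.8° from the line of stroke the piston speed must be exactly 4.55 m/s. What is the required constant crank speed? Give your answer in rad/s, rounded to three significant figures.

For an in-line slider-crank, |v_piston| = rω|sinθ|·[1 + r cosθ/√(L² − r² sin²θ)].
With r = 0.0355 m, L = 0.1558 m, θ = 45.8°: the bracketed kinematic factor |dx/dθ| = 0.029548 m.
ω = v/|dx/dθ| = 4.55/0.029548 = 153.99 rad/s.

154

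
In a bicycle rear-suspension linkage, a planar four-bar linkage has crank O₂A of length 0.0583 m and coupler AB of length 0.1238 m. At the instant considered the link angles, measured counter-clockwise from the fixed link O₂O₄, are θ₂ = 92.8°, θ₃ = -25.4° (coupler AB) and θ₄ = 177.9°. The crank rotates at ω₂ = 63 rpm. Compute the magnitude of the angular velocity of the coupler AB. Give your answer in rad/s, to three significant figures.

7.83

ω₂ = 6.597 rad/s (from 63 rpm).
Differentiating the loop-closure r₂e^{iθ₂}+r₃e^{iθ₃}=r₁+r₄e^{iθ₄} gives r₂ω₂e^{iθ₂}+r₃ω₃e^{iθ₃}=r₄ω₄e^{iθ₄}.
Eliminating the other unknown: ω₃ = r₂ω₂ sin(θ₄−θ₂) / [r₃ sin(θ₃−θ₄)].
Numerator sine = +0.99635; denominator sine = +0.39555.
Result = 0.0583·6.597·(+0.99635) / (0.1238·(+0.39555)) = +7.8258 rad/s; magnitude 7.8258 rad/s.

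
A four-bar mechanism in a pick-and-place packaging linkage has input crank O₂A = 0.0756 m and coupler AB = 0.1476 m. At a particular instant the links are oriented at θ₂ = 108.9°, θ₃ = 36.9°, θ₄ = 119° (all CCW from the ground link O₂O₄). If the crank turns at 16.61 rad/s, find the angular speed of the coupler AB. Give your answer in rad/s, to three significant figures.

1.51

ω₂ = 16.61 rad/s
Differentiating the loop-closure r₂e^{iθ₂}+r₃e^{iθ₃}=r₁+r₄e^{iθ₄} gives r₂ω₂e^{iθ₂}+r₃ω₃e^{iθ₃}=r₄ω₄e^{iθ₄}.
Eliminating the other unknown: ω₃ = r₂ω₂ sin(θ₄−θ₂) / [r₃ sin(θ₃−θ₄)].
Numerator sine = +0.17537; denominator sine = -0.99051.
Result = 0.0756·16.61·(+0.17537) / (0.1476·(-0.99051)) = -1.5062 rad/s; magnitude 1.5062 rad/s.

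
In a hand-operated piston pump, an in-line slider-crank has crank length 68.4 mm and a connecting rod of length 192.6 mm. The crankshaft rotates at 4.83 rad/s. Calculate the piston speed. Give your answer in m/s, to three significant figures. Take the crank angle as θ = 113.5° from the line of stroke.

0.258

ω = 4.83 rad/s
For an in-line slider-crank, x = r cosθ + √(L² − r² sin²θ), so v = −rω sinθ·[1 + r cosθ/√(L² − r² sin²θ)].
With r = 0.0684 m, L = 0.1926 m, θ = 113.5°: √(L² − r² sin²θ) = 0.1821 m.
v = −0.0684·4.83·0.91706·[1 + 0.0684·-0.39875/0.1821] = -0.25759 m/s.
|v| = 0.25759 m/s.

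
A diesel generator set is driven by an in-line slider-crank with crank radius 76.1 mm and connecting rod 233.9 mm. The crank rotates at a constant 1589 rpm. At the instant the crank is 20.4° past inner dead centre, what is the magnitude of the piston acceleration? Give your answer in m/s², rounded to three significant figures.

2510

ω = 2π·1589/60 = 166.4 rad/s
x(θ) = r cosθ + √(L² − r² sin²θ); with ω constant, a = ω²·d²x/dθ².
d²x/dθ² = −r cosθ − r²(cos2θ)/√u − r⁴ sin²2θ/(4u^{3/2}),  u = L² − r² sin²θ = 0.0540056 m².
Substituting r = 0.0761 m, L = 0.2339 m, θ = 20.4°: d²x/dθ² = -0.090477 m.
a = ω²·d²x/dθ² = (166.4)²·(-0.090477) = -2505.2 m/s²;  |a| = 2505.2 m/s².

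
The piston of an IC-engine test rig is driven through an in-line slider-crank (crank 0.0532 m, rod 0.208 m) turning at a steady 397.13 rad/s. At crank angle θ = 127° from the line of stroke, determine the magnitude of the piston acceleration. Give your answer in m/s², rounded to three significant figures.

5620

ω = 397.1 rad/s
x(θ) = r cosθ + √(L² − r² sin²θ); with ω constant, a = ω²·d²x/dθ².
d²x/dθ² = −r cosθ − r²(cos2θ)/√u − r⁴ sin²2θ/(4u^{3/2}),  u = L² − r² sin²θ = 0.0414588 m².
Substituting r = 0.0532 m, L = 0.208 m, θ = 127°: d²x/dθ² = +0.035629 m.
a = ω²·d²x/dθ² = (397.1)²·(+0.035629) = +5619.1 m/s²;  |a| = 5619.1 m/s².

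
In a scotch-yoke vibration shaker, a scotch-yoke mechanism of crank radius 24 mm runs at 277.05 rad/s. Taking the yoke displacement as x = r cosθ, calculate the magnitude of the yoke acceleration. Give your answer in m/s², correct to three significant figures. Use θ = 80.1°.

317

ω = 277.1 rad/s
x = r cosθ ⇒ ẍ = −rω² cosθ (ω constant).
|a| = rω²|cosθ| = 0.024·(277.1)²·|cos 80.1°| = 316.72 m/s².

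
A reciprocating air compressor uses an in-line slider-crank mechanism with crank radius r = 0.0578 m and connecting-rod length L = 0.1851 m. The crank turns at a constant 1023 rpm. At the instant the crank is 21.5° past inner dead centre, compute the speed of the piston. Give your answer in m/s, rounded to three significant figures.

ω = 2π·1023/60 = 107.1 rad/s
For an in-line slider-crank, x = r cosθ + √(L² − r² sin²θ), so v = −rω sinθ·[1 + r cosθ/√(L² − r² sin²θ)].
With r = 0.0578 m, L = 0.1851 m, θ = 21.5°: √(L² − r² sin²θ) = 0.18388 m.
v = −0.0578·107.1·0.36650·[1 + 0.0578·0.93042/0.18388] = -2.9331 m/s.
|v| = 2.9331 m/s.

2.93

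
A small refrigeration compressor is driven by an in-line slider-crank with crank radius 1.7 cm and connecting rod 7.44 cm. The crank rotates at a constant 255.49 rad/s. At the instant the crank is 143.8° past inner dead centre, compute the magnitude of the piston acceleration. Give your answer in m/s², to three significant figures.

815

ω = 255.5 rad/s
x(θ) = r cosθ + √(L² − r² sin²θ); with ω constant, a = ω²·d²x/dθ².
d²x/dθ² = −r cosθ − r²(cos2θ)/√u − r⁴ sin²2θ/(4u^{3/2}),  u = L² − r² sin²θ = 0.00543455 m².
Substituting r = 0.017 m, L = 0.0744 m, θ = 143.8°: d²x/dθ² = +0.012486 m.
a = ω²·d²x/dθ² = (255.5)²·(+0.012486) = +815 m/s²;  |a| = 815 m/s².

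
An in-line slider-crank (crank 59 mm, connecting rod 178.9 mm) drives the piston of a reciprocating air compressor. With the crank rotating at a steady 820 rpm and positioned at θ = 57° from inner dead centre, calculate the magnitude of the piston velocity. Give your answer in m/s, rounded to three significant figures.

5.04

ω = 2π·820/60 = 85.87 rad/s
For an in-line slider-crank, x = r cosθ + √(L² − r² sin²θ), so v = −rω sinθ·[1 + r cosθ/√(L² − r² sin²θ)].
With r = 0.059 m, L = 0.1789 m, θ = 57°: √(L² − r² sin²θ) = 0.17192 m.
v = −0.059·85.87·0.83867·[1 + 0.059·0.54464/0.17192] = -5.0432 m/s.
|v| = 5.0432 m/s.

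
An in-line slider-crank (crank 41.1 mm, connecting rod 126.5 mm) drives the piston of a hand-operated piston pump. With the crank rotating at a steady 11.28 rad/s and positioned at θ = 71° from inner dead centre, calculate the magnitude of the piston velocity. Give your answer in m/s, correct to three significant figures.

0.487

ω = 11.28 rad/s
For an in-line slider-crank, x = r cosθ + √(L² − r² sin²θ), so v = −rω sinθ·[1 + r cosθ/√(L² − r² sin²θ)].
With r = 0.0411 m, L = 0.1265 m, θ = 71°: √(L² − r² sin²θ) = 0.12038 m.
v = −0.0411·11.28·0.94552·[1 + 0.0411·0.32557/0.12038] = -0.48707 m/s.
|v| = 0.48707 m/s.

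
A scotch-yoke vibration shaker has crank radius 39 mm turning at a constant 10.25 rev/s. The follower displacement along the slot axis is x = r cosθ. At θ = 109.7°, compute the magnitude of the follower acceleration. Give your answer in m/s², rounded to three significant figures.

ω = 64.4 rad/s (from 10.25 rev/s).
x = r cosθ ⇒ ẍ = −rω² cosθ (ω constant).
|a| = rω²|cosθ| = 0.039·(64.4)²·|cos 109.7°| = 54.529 m/s².

54.5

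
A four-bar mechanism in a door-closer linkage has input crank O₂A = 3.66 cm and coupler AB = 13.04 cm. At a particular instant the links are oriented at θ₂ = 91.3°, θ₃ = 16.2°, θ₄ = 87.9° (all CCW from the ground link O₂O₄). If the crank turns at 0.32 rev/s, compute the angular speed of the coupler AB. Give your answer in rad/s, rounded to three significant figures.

0.0353

ω₂ = 2.011 rad/s (from 0.32 rev/s).
Differentiating the loop-closure r₂e^{iθ₂}+r₃e^{iθ₃}=r₁+r₄e^{iθ₄} gives r₂ω₂e^{iθ₂}+r₃ω₃e^{iθ₃}=r₄ω₄e^{iθ₄}.
Eliminating the other unknown: ω₃ = r₂ω₂ sin(θ₄−θ₂) / [r₃ sin(θ₃−θ₄)].
Numerator sine = -0.05931; denominator sine = -0.94943.
Result = 0.0366·2.011·(-0.05931) / (0.1304·(-0.94943)) = +0.035251 rad/s; magnitude 0.035251 rad/s.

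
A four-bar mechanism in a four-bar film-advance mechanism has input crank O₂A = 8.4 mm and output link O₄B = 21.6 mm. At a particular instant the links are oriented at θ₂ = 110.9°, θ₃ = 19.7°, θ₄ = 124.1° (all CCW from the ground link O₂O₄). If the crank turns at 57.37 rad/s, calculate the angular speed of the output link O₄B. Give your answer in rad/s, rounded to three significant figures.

ω₂ = 57.37 rad/s
Differentiating the loop-closure r₂e^{iθ₂}+r₃e^{iθ₃}=r₁+r₄e^{iθ₄} gives r₂ω₂e^{iθ₂}+r₃ω₃e^{iθ₃}=r₄ω₄e^{iθ₄}.
Eliminating the other unknown: ω₄ = r₂ω₂ sin(θ₂−θ₃) / [r₄ sin(θ₄−θ₃)].
Numerator sine = +0.99978; denominator sine = +0.96858.
Result = 0.0084·57.37·(+0.99978) / (0.0216·(+0.96858)) = +23.029 rad/s; magnitude 23.029 rad/s.

23.0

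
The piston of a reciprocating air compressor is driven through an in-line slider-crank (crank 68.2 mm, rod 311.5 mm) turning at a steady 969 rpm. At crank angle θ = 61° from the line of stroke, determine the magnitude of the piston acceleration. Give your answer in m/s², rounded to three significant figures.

ω = 2π·969/60 = 101.5 rad/s
x(θ) = r cosθ + √(L² − r² sin²θ); with ω constant, a = ω²·d²x/dθ².
d²x/dθ² = −r cosθ − r²(cos2θ)/√u − r⁴ sin²2θ/(4u^{3/2}),  u = L² − r² sin²θ = 0.0934742 m².
Substituting r = 0.0682 m, L = 0.3115 m, θ = 61°: d²x/dθ² = -0.025138 m.
a = ω²·d²x/dθ² = (101.5)²·(-0.025138) = -258.85 m/s²;  |a| = 258.85 m/s².

259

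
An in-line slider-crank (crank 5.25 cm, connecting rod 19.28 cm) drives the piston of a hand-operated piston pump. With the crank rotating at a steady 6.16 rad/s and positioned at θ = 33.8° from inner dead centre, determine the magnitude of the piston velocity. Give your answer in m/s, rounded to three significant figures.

ω = 6.16 rad/s
For an in-line slider-crank, x = r cosθ + √(L² − r² sin²θ), so v = −rω sinθ·[1 + r cosθ/√(L² − r² sin²θ)].
With r = 0.0525 m, L = 0.1928 m, θ = 33.8°: √(L² − r² sin²θ) = 0.19058 m.
v = −0.0525·6.16·0.55630·[1 + 0.0525·0.83098/0.19058] = -0.22109 m/s.
|v| = 0.22109 m/s.

0.221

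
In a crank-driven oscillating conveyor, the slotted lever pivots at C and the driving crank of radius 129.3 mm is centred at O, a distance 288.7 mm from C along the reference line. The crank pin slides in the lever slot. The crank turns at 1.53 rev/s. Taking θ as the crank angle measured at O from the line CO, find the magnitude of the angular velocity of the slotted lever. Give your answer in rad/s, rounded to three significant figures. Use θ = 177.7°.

7.77

ω = 9.613 rad/s (from 1.53 rev/s).
Crank pin A relative to C: A = (d + r cosθ, r sinθ); lever angle φ = atan2(r sinθ, d + r cosθ).
Differentiating tanφ: φ̇ = rω(d cosθ + r)/(d² + r² + 2dr cosθ).
d² + r² + 2dr cosθ = |CA|² = 0.0254685 m²;  d cosθ + r = -0.15917 m.
|ω_lever| = |0.1293·9.613·-0.15917| / 0.0254685 = 7.7682 rad/s.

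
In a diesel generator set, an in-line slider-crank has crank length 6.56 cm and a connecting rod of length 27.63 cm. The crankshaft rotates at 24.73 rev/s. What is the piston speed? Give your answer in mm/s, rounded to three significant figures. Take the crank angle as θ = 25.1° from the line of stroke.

ω = 2π·24.7 = 155.4 rad/s
For an in-line slider-crank, x = r cosθ + √(L² − r² sin²θ), so v = −rω sinθ·[1 + r cosθ/√(L² − r² sin²θ)].
With r = 0.0656 m, L = 0.2763 m, θ = 25.1°: √(L² − r² sin²θ) = 0.2749 m.
v = −0.0656·155.4·0.42420·[1 + 0.0656·0.90557/0.2749] = -5.2583 m/s.
|v| = 5.2583 m/s = 5258.3 mm/s.

5260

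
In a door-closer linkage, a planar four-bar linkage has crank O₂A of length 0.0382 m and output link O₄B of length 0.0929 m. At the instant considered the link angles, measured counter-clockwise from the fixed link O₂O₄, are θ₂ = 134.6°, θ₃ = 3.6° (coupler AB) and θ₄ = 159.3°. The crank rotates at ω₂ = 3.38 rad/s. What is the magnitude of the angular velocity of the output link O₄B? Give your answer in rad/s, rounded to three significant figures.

ω₂ = 3.38 rad/s
Differentiating the loop-closure r₂e^{iθ₂}+r₃e^{iθ₃}=r₁+r₄e^{iθ₄} gives r₂ω₂e^{iθ₂}+r₃ω₃e^{iθ₃}=r₄ω₄e^{iθ₄}.
Eliminating the other unknown: ω₄ = r₂ω₂ sin(θ₂−θ₃) / [r₄ sin(θ₄−θ₃)].
Numerator sine = +0.75471; denominator sine = +0.41151.
Result = 0.0382·3.38·(+0.75471) / (0.0929·(+0.41151)) = +2.5489 rad/s; magnitude 2.5489 rad/s.

2.55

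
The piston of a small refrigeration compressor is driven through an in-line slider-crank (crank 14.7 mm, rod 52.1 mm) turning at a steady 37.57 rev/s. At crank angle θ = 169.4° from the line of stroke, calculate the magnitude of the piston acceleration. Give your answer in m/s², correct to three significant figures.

589

ω = 2π·37.6 = 236.1 rad/s
x(θ) = r cosθ + √(L² − r² sin²θ); with ω constant, a = ω²·d²x/dθ².
d²x/dθ² = −r cosθ − r²(cos2θ)/√u − r⁴ sin²2θ/(4u^{3/2}),  u = L² − r² sin²θ = 0.0027071 m².
Substituting r = 0.0147 m, L = 0.0521 m, θ = 169.4°: d²x/dθ² = +0.010566 m.
a = ω²·d²x/dθ² = (236.1)²·(+0.010566) = +588.79 m/s²;  |a| = 588.79 m/s².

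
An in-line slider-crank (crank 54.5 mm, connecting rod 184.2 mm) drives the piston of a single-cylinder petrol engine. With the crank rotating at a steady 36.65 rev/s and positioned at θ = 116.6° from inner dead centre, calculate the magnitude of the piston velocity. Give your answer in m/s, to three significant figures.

9.68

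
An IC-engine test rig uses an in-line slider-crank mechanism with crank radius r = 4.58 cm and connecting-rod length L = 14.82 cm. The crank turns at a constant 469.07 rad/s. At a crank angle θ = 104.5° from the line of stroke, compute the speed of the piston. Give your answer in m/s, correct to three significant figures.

ω = 469.1 rad/s
For an in-line slider-crank, x = r cosθ + √(L² − r² sin²θ), so v = −rω sinθ·[1 + r cosθ/√(L² − r² sin²θ)].
With r = 0.0458 m, L = 0.1482 m, θ = 104.5°: √(L² − r² sin²θ) = 0.14141 m.
v = −0.0458·469.1·0.96815·[1 + 0.0458·-0.25038/0.14141] = -19.112 m/s.
|v| = 19.112 m/s.

19.1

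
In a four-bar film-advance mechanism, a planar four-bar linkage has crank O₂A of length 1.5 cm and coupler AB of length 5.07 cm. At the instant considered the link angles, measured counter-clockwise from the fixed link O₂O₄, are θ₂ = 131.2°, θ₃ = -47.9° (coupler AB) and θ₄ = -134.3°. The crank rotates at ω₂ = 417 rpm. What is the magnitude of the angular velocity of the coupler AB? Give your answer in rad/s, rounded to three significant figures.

12.9

ω₂ = 43.67 rad/s (from 417 rpm).
Differentiating the loop-closure r₂e^{iθ₂}+r₃e^{iθ₃}=r₁+r₄e^{iθ₄} gives r₂ω₂e^{iθ₂}+r₃ω₃e^{iθ₃}=r₄ω₄e^{iθ₄}.
Eliminating the other unknown: ω₃ = r₂ω₂ sin(θ₄−θ₂) / [r₃ sin(θ₃−θ₄)].
Numerator sine = +0.99692; denominator sine = +0.99803.
Result = 0.015·43.67·(+0.99692) / (0.0507·(+0.99803)) = +12.905 rad/s; magnitude 12.905 rad/s.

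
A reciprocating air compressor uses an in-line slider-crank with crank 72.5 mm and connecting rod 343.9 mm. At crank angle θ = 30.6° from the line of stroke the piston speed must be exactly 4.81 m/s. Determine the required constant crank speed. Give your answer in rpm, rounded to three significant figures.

For an in-line slider-crank, |v_piston| = rω|sinθ|·[1 + r cosθ/√(L² − r² sin²θ)].
With r = 0.0725 m, L = 0.3439 m, θ = 30.6°: the bracketed kinematic factor |dx/dθ| = 0.043641 m.
ω = v/|dx/dθ| = 4.81/0.043641 = 110.22 rad/s.
N = 60ω/(2π) = 1052.5 rpm.

1050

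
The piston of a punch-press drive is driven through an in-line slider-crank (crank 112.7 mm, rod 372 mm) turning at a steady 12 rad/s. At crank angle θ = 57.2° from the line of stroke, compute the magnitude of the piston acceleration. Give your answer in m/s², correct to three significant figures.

6.79

ω = 12 rad/s
x(θ) = r cosθ + √(L² − r² sin²θ); with ω constant, a = ω²·d²x/dθ².
d²x/dθ² = −r cosθ − r²(cos2θ)/√u − r⁴ sin²2θ/(4u^{3/2}),  u = L² − r² sin²θ = 0.12941 m².
Substituting r = 0.1127 m, L = 0.372 m, θ = 57.2°: d²x/dθ² = -0.047183 m.
a = ω²·d²x/dθ² = (12)²·(-0.047183) = -6.7944 m/s²;  |a| = 6.7944 m/s².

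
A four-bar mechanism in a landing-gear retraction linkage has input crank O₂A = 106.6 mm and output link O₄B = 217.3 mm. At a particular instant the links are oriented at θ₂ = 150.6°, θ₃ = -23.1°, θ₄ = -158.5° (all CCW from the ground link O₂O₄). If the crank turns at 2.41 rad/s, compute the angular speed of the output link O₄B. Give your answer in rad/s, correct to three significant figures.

0.185

ω₂ = 2.41 rad/s
Differentiating the loop-closure r₂e^{iθ₂}+r₃e^{iθ₃}=r₁+r₄e^{iθ₄} gives r₂ω₂e^{iθ₂}+r₃ω₃e^{iθ₃}=r₄ω₄e^{iθ₄}.
Eliminating the other unknown: ω₄ = r₂ω₂ sin(θ₂−θ₃) / [r₄ sin(θ₄−θ₃)].
Numerator sine = +0.10973; denominator sine = -0.70215.
Result = 0.1066·2.41·(+0.10973) / (0.2173·(-0.70215)) = -0.18477 rad/s; magnitude 0.18477 rad/s.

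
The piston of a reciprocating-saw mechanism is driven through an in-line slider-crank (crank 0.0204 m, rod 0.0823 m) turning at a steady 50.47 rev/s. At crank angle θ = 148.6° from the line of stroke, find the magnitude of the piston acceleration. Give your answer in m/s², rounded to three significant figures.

1510

ω = 2π·50.5 = 317.1 rad/s
x(θ) = r cosθ + √(L² − r² sin²θ); with ω constant, a = ω²·d²x/dθ².
d²x/dθ² = −r cosθ − r²(cos2θ)/√u − r⁴ sin²2θ/(4u^{3/2}),  u = L² − r² sin²θ = 0.00666032 m².
Substituting r = 0.0204 m, L = 0.0823 m, θ = 148.6°: d²x/dθ² = +0.015019 m.
a = ω²·d²x/dθ² = (317.1)²·(+0.015019) = +1510.3 m/s²;  |a| = 1510.3 m/s².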